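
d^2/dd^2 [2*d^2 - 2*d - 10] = 4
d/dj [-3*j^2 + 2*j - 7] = 2 - 6*j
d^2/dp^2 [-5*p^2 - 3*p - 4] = -10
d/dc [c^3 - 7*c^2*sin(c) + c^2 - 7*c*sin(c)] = -7*c^2*cos(c) + 3*c^2 - 14*c*sin(c) - 7*c*cos(c) + 2*c - 7*sin(c)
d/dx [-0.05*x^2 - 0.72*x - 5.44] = -0.1*x - 0.72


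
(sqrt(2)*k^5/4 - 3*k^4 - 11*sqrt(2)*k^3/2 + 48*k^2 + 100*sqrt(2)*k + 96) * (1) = sqrt(2)*k^5/4 - 3*k^4 - 11*sqrt(2)*k^3/2 + 48*k^2 + 100*sqrt(2)*k + 96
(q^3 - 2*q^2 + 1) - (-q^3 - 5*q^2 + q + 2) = 2*q^3 + 3*q^2 - q - 1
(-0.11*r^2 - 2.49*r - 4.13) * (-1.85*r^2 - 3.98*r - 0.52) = 0.2035*r^4 + 5.0443*r^3 + 17.6079*r^2 + 17.7322*r + 2.1476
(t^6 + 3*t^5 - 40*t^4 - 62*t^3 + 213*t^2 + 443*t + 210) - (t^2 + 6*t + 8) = t^6 + 3*t^5 - 40*t^4 - 62*t^3 + 212*t^2 + 437*t + 202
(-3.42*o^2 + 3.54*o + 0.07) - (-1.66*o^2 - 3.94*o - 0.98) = -1.76*o^2 + 7.48*o + 1.05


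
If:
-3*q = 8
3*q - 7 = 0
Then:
No Solution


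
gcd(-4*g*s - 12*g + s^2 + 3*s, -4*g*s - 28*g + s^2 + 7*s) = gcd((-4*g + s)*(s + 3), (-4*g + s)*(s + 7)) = -4*g + s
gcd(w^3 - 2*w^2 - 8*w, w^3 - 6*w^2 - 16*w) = w^2 + 2*w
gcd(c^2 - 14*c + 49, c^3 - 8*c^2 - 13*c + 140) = c - 7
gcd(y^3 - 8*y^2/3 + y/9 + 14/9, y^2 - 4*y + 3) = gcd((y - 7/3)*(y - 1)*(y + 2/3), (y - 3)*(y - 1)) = y - 1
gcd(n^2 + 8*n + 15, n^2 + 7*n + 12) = n + 3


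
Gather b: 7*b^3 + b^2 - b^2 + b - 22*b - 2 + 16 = 7*b^3 - 21*b + 14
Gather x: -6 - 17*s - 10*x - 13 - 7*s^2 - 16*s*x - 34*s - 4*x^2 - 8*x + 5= -7*s^2 - 51*s - 4*x^2 + x*(-16*s - 18) - 14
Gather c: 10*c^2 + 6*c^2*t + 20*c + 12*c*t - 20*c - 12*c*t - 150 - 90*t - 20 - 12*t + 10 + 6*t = c^2*(6*t + 10) - 96*t - 160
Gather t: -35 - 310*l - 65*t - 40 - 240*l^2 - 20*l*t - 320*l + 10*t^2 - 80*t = -240*l^2 - 630*l + 10*t^2 + t*(-20*l - 145) - 75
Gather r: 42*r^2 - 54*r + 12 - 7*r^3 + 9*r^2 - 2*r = -7*r^3 + 51*r^2 - 56*r + 12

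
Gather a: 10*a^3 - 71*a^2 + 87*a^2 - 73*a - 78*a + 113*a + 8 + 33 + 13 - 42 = 10*a^3 + 16*a^2 - 38*a + 12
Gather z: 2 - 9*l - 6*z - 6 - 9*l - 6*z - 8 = -18*l - 12*z - 12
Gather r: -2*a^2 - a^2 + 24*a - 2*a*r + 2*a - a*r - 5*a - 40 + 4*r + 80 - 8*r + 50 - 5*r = -3*a^2 + 21*a + r*(-3*a - 9) + 90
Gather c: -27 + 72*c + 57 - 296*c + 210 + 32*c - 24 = 216 - 192*c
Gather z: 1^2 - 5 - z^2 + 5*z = -z^2 + 5*z - 4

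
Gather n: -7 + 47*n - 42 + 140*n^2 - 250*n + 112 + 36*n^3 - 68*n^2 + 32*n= 36*n^3 + 72*n^2 - 171*n + 63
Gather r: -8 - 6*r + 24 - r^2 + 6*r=16 - r^2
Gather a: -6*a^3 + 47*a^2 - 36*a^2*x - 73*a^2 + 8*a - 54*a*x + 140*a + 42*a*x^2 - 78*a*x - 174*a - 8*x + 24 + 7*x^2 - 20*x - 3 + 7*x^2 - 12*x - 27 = -6*a^3 + a^2*(-36*x - 26) + a*(42*x^2 - 132*x - 26) + 14*x^2 - 40*x - 6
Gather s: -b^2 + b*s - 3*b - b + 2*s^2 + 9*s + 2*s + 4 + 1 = -b^2 - 4*b + 2*s^2 + s*(b + 11) + 5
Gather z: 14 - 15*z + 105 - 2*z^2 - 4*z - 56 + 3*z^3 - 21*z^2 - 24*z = 3*z^3 - 23*z^2 - 43*z + 63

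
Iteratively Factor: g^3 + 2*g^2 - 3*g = (g - 1)*(g^2 + 3*g) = g*(g - 1)*(g + 3)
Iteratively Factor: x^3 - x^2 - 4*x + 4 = (x - 2)*(x^2 + x - 2) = (x - 2)*(x - 1)*(x + 2)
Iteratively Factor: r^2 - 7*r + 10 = (r - 2)*(r - 5)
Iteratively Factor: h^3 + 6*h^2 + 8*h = (h)*(h^2 + 6*h + 8) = h*(h + 2)*(h + 4)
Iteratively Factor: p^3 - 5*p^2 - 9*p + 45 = (p - 5)*(p^2 - 9) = (p - 5)*(p + 3)*(p - 3)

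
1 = 1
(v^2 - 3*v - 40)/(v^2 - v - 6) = (-v^2 + 3*v + 40)/(-v^2 + v + 6)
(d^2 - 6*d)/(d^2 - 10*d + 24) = d/(d - 4)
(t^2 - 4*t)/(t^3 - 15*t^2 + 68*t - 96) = t/(t^2 - 11*t + 24)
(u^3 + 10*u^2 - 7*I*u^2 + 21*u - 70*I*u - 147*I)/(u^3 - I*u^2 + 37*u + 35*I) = (u^2 + 10*u + 21)/(u^2 + 6*I*u - 5)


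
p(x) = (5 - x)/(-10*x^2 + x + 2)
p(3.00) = -0.02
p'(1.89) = 0.14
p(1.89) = -0.10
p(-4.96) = -0.04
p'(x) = (5 - x)*(20*x - 1)/(-10*x^2 + x + 2)^2 - 1/(-10*x^2 + x + 2)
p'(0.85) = 3.70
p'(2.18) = 0.09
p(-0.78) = -1.19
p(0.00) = 2.50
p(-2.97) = -0.09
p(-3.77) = -0.06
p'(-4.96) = -0.01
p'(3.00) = 0.03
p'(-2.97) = -0.05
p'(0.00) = -1.75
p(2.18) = -0.07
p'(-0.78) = -3.85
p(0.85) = -0.95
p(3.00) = -0.02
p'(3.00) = 0.03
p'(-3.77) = -0.03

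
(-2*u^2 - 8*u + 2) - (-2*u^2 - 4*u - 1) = 3 - 4*u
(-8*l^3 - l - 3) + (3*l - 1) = -8*l^3 + 2*l - 4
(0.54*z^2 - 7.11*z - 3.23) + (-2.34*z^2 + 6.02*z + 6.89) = -1.8*z^2 - 1.09*z + 3.66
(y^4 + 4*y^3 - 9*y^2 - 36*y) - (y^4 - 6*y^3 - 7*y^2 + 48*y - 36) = 10*y^3 - 2*y^2 - 84*y + 36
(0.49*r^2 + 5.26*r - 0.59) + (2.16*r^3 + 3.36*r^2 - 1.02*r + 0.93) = 2.16*r^3 + 3.85*r^2 + 4.24*r + 0.34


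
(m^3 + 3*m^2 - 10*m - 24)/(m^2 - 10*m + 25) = (m^3 + 3*m^2 - 10*m - 24)/(m^2 - 10*m + 25)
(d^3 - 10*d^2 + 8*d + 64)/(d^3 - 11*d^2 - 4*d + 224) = (d^2 - 2*d - 8)/(d^2 - 3*d - 28)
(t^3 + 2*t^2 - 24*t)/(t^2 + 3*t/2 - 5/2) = 2*t*(t^2 + 2*t - 24)/(2*t^2 + 3*t - 5)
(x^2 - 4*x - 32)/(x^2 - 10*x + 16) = (x + 4)/(x - 2)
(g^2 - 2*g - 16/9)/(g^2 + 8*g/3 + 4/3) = (g - 8/3)/(g + 2)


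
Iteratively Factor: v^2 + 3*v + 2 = (v + 1)*(v + 2)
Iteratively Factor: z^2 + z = (z)*(z + 1)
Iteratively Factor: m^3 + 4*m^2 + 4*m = (m + 2)*(m^2 + 2*m) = m*(m + 2)*(m + 2)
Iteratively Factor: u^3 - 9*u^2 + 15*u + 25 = (u + 1)*(u^2 - 10*u + 25) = (u - 5)*(u + 1)*(u - 5)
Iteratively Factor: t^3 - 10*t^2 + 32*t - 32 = (t - 2)*(t^2 - 8*t + 16) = (t - 4)*(t - 2)*(t - 4)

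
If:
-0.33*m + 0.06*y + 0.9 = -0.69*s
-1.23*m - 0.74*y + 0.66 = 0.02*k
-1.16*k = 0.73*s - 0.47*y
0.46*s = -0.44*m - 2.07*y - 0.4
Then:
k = 0.60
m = 0.58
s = -1.02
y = -0.09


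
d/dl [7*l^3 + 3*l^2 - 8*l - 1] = 21*l^2 + 6*l - 8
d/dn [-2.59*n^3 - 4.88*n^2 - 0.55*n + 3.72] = -7.77*n^2 - 9.76*n - 0.55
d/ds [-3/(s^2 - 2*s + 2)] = 6*(s - 1)/(s^2 - 2*s + 2)^2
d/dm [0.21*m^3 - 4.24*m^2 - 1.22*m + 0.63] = 0.63*m^2 - 8.48*m - 1.22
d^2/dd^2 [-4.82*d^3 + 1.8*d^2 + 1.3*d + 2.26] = 3.6 - 28.92*d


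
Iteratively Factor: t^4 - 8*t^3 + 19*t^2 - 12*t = (t)*(t^3 - 8*t^2 + 19*t - 12) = t*(t - 1)*(t^2 - 7*t + 12) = t*(t - 4)*(t - 1)*(t - 3)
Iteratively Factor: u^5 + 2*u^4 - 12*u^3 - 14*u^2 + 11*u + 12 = (u - 1)*(u^4 + 3*u^3 - 9*u^2 - 23*u - 12) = (u - 3)*(u - 1)*(u^3 + 6*u^2 + 9*u + 4) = (u - 3)*(u - 1)*(u + 1)*(u^2 + 5*u + 4) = (u - 3)*(u - 1)*(u + 1)*(u + 4)*(u + 1)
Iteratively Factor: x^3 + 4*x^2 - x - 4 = (x + 1)*(x^2 + 3*x - 4) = (x - 1)*(x + 1)*(x + 4)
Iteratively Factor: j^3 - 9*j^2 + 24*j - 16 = (j - 1)*(j^2 - 8*j + 16) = (j - 4)*(j - 1)*(j - 4)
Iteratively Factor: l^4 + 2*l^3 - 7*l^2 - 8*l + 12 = (l + 3)*(l^3 - l^2 - 4*l + 4) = (l - 1)*(l + 3)*(l^2 - 4) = (l - 1)*(l + 2)*(l + 3)*(l - 2)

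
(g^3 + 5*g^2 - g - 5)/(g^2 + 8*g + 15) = (g^2 - 1)/(g + 3)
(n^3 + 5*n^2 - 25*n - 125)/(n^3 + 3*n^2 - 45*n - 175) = (n - 5)/(n - 7)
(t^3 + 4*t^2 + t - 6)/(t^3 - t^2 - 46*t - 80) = (t^2 + 2*t - 3)/(t^2 - 3*t - 40)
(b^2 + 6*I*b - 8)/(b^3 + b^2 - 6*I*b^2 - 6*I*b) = (b^2 + 6*I*b - 8)/(b*(b^2 + b - 6*I*b - 6*I))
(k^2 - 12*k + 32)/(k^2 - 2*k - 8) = (k - 8)/(k + 2)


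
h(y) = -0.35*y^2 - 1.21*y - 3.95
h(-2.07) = -2.95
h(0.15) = -4.14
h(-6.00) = -9.29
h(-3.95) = -4.63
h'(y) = -0.7*y - 1.21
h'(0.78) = -1.76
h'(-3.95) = 1.56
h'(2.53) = -2.98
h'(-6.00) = 2.99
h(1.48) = -6.51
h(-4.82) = -6.25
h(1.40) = -6.33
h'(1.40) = -2.19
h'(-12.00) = 7.19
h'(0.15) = -1.32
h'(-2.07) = 0.24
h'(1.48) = -2.25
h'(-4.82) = 2.16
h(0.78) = -5.11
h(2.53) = -9.25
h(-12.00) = -39.83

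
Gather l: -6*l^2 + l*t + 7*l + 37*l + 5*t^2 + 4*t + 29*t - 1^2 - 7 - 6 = -6*l^2 + l*(t + 44) + 5*t^2 + 33*t - 14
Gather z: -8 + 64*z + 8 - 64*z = 0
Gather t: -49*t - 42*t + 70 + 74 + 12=156 - 91*t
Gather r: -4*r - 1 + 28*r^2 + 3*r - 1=28*r^2 - r - 2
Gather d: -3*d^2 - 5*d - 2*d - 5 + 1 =-3*d^2 - 7*d - 4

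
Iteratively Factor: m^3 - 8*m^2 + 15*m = (m - 5)*(m^2 - 3*m) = m*(m - 5)*(m - 3)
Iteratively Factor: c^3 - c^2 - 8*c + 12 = (c + 3)*(c^2 - 4*c + 4) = (c - 2)*(c + 3)*(c - 2)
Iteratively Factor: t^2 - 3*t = (t)*(t - 3)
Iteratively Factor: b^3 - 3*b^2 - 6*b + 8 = (b + 2)*(b^2 - 5*b + 4) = (b - 4)*(b + 2)*(b - 1)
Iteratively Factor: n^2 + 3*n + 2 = (n + 1)*(n + 2)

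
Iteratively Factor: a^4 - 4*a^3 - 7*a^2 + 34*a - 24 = (a + 3)*(a^3 - 7*a^2 + 14*a - 8) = (a - 1)*(a + 3)*(a^2 - 6*a + 8) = (a - 2)*(a - 1)*(a + 3)*(a - 4)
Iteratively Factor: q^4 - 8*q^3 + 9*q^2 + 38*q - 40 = (q + 2)*(q^3 - 10*q^2 + 29*q - 20) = (q - 5)*(q + 2)*(q^2 - 5*q + 4) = (q - 5)*(q - 4)*(q + 2)*(q - 1)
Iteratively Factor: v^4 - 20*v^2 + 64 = (v + 2)*(v^3 - 2*v^2 - 16*v + 32) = (v + 2)*(v + 4)*(v^2 - 6*v + 8) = (v - 2)*(v + 2)*(v + 4)*(v - 4)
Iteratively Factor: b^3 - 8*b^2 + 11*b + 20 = (b - 4)*(b^2 - 4*b - 5) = (b - 4)*(b + 1)*(b - 5)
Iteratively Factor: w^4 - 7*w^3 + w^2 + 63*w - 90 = (w - 3)*(w^3 - 4*w^2 - 11*w + 30) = (w - 3)*(w + 3)*(w^2 - 7*w + 10) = (w - 5)*(w - 3)*(w + 3)*(w - 2)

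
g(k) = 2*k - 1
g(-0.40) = -1.80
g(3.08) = 5.16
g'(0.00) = 2.00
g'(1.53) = 2.00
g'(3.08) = 2.00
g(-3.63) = -8.26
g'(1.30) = 2.00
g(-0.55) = -2.10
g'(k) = 2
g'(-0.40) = 2.00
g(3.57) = 6.14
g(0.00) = -1.00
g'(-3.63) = 2.00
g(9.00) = 17.00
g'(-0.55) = 2.00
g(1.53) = 2.06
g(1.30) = 1.60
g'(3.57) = 2.00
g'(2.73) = 2.00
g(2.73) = 4.46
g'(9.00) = 2.00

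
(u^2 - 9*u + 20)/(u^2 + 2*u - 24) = (u - 5)/(u + 6)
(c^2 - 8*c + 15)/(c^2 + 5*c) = (c^2 - 8*c + 15)/(c*(c + 5))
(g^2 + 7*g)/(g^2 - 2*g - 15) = g*(g + 7)/(g^2 - 2*g - 15)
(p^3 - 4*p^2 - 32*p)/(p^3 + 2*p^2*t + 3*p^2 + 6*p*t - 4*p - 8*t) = p*(p - 8)/(p^2 + 2*p*t - p - 2*t)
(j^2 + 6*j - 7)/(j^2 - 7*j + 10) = (j^2 + 6*j - 7)/(j^2 - 7*j + 10)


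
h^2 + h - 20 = (h - 4)*(h + 5)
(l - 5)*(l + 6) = l^2 + l - 30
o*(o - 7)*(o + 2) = o^3 - 5*o^2 - 14*o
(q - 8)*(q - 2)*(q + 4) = q^3 - 6*q^2 - 24*q + 64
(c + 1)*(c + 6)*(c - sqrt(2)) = c^3 - sqrt(2)*c^2 + 7*c^2 - 7*sqrt(2)*c + 6*c - 6*sqrt(2)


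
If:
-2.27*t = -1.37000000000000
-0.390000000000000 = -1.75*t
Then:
No Solution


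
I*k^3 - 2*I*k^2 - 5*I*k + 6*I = (k - 3)*(k + 2)*(I*k - I)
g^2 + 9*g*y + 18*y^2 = (g + 3*y)*(g + 6*y)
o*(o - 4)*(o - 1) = o^3 - 5*o^2 + 4*o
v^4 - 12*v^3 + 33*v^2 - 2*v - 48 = (v - 8)*(v - 3)*(v - 2)*(v + 1)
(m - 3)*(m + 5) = m^2 + 2*m - 15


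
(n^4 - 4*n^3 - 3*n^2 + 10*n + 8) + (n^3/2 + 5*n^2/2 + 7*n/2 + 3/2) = n^4 - 7*n^3/2 - n^2/2 + 27*n/2 + 19/2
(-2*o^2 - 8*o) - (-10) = -2*o^2 - 8*o + 10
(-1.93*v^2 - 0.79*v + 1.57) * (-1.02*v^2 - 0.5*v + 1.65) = 1.9686*v^4 + 1.7708*v^3 - 4.3909*v^2 - 2.0885*v + 2.5905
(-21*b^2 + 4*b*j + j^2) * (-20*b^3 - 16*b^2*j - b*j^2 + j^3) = 420*b^5 + 256*b^4*j - 63*b^3*j^2 - 41*b^2*j^3 + 3*b*j^4 + j^5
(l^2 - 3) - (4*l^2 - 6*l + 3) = -3*l^2 + 6*l - 6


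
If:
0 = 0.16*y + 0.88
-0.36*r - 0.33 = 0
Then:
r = -0.92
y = -5.50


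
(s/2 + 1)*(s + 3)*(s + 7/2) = s^3/2 + 17*s^2/4 + 47*s/4 + 21/2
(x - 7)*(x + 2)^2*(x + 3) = x^4 - 33*x^2 - 100*x - 84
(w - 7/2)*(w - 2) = w^2 - 11*w/2 + 7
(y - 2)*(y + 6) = y^2 + 4*y - 12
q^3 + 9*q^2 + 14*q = q*(q + 2)*(q + 7)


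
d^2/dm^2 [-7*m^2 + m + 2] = -14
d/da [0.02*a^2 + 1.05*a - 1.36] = 0.04*a + 1.05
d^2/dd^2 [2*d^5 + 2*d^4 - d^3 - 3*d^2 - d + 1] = 40*d^3 + 24*d^2 - 6*d - 6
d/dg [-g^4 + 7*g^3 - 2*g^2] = g*(-4*g^2 + 21*g - 4)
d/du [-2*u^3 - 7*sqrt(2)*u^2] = 2*u*(-3*u - 7*sqrt(2))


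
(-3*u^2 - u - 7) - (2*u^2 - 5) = -5*u^2 - u - 2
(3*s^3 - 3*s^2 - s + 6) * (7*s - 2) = 21*s^4 - 27*s^3 - s^2 + 44*s - 12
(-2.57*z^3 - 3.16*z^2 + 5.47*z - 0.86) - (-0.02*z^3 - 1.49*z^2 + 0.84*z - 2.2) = -2.55*z^3 - 1.67*z^2 + 4.63*z + 1.34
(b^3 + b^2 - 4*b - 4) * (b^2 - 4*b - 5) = b^5 - 3*b^4 - 13*b^3 + 7*b^2 + 36*b + 20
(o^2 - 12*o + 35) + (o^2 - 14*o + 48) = 2*o^2 - 26*o + 83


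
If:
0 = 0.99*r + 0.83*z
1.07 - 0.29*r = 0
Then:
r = 3.69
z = -4.40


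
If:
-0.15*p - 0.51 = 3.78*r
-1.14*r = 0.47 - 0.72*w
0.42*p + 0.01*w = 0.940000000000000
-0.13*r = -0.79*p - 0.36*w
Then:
No Solution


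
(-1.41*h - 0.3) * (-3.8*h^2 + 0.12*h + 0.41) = 5.358*h^3 + 0.9708*h^2 - 0.6141*h - 0.123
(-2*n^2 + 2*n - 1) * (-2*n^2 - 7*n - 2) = 4*n^4 + 10*n^3 - 8*n^2 + 3*n + 2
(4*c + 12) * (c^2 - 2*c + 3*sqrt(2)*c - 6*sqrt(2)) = 4*c^3 + 4*c^2 + 12*sqrt(2)*c^2 - 24*c + 12*sqrt(2)*c - 72*sqrt(2)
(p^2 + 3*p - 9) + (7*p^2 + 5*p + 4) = 8*p^2 + 8*p - 5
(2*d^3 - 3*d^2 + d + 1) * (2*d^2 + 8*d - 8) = 4*d^5 + 10*d^4 - 38*d^3 + 34*d^2 - 8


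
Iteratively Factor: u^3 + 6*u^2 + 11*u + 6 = (u + 1)*(u^2 + 5*u + 6) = (u + 1)*(u + 2)*(u + 3)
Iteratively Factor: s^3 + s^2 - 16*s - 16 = (s + 1)*(s^2 - 16) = (s + 1)*(s + 4)*(s - 4)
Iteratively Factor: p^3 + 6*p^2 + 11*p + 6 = (p + 3)*(p^2 + 3*p + 2) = (p + 2)*(p + 3)*(p + 1)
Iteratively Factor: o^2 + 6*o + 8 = (o + 2)*(o + 4)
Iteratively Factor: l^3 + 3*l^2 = (l + 3)*(l^2) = l*(l + 3)*(l)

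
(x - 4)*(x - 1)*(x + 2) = x^3 - 3*x^2 - 6*x + 8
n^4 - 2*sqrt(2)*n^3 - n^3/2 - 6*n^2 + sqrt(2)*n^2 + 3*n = n*(n - 1/2)*(n - 3*sqrt(2))*(n + sqrt(2))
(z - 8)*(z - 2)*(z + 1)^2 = z^4 - 8*z^3 - 3*z^2 + 22*z + 16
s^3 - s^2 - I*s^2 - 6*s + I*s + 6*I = (s - 3)*(s + 2)*(s - I)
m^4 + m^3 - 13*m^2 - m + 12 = (m - 3)*(m - 1)*(m + 1)*(m + 4)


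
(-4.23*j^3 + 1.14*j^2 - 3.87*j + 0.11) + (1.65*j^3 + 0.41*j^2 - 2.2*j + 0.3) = -2.58*j^3 + 1.55*j^2 - 6.07*j + 0.41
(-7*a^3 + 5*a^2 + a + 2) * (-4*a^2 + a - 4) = 28*a^5 - 27*a^4 + 29*a^3 - 27*a^2 - 2*a - 8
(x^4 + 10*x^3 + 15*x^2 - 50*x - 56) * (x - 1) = x^5 + 9*x^4 + 5*x^3 - 65*x^2 - 6*x + 56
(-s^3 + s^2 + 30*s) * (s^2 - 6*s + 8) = -s^5 + 7*s^4 + 16*s^3 - 172*s^2 + 240*s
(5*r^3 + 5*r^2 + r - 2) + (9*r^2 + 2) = 5*r^3 + 14*r^2 + r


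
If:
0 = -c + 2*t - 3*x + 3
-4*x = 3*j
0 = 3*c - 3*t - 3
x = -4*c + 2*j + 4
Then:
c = 25/47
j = -32/47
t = -22/47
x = 24/47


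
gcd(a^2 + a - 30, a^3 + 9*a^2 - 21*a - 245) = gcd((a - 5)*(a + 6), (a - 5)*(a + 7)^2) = a - 5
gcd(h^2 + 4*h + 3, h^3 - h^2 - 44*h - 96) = h + 3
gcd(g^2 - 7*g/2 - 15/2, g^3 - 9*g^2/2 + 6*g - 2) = 1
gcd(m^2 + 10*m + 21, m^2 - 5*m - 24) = m + 3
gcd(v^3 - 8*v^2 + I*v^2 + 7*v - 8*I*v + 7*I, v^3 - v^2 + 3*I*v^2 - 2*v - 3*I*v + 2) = v^2 + v*(-1 + I) - I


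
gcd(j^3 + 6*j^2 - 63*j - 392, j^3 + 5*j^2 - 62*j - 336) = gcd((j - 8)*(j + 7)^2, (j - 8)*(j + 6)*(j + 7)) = j^2 - j - 56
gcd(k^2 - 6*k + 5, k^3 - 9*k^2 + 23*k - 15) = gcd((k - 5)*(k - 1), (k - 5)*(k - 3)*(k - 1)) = k^2 - 6*k + 5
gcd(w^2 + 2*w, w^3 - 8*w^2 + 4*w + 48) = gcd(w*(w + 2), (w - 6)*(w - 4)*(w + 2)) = w + 2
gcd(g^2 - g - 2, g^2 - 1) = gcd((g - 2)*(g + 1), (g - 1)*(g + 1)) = g + 1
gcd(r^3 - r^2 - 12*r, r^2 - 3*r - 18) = r + 3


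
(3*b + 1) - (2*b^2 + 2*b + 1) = -2*b^2 + b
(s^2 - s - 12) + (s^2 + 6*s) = 2*s^2 + 5*s - 12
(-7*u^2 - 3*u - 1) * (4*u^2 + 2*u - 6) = -28*u^4 - 26*u^3 + 32*u^2 + 16*u + 6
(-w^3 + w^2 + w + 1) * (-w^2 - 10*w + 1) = w^5 + 9*w^4 - 12*w^3 - 10*w^2 - 9*w + 1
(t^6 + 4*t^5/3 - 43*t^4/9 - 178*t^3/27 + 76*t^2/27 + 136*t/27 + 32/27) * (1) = t^6 + 4*t^5/3 - 43*t^4/9 - 178*t^3/27 + 76*t^2/27 + 136*t/27 + 32/27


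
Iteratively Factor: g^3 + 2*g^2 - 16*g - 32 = (g + 4)*(g^2 - 2*g - 8) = (g - 4)*(g + 4)*(g + 2)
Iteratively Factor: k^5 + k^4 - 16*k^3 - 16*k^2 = (k)*(k^4 + k^3 - 16*k^2 - 16*k) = k*(k - 4)*(k^3 + 5*k^2 + 4*k) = k^2*(k - 4)*(k^2 + 5*k + 4) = k^2*(k - 4)*(k + 1)*(k + 4)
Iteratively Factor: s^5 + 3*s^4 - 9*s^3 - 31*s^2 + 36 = (s - 1)*(s^4 + 4*s^3 - 5*s^2 - 36*s - 36) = (s - 1)*(s + 3)*(s^3 + s^2 - 8*s - 12) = (s - 1)*(s + 2)*(s + 3)*(s^2 - s - 6) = (s - 3)*(s - 1)*(s + 2)*(s + 3)*(s + 2)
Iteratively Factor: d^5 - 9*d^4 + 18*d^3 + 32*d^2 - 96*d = (d - 4)*(d^4 - 5*d^3 - 2*d^2 + 24*d) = (d - 4)*(d + 2)*(d^3 - 7*d^2 + 12*d) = (d - 4)^2*(d + 2)*(d^2 - 3*d) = d*(d - 4)^2*(d + 2)*(d - 3)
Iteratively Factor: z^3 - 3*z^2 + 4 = (z + 1)*(z^2 - 4*z + 4) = (z - 2)*(z + 1)*(z - 2)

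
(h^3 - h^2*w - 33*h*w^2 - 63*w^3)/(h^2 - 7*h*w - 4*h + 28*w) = (h^2 + 6*h*w + 9*w^2)/(h - 4)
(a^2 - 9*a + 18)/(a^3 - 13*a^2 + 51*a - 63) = (a - 6)/(a^2 - 10*a + 21)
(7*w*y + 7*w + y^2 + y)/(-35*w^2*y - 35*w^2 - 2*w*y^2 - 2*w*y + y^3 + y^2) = (7*w + y)/(-35*w^2 - 2*w*y + y^2)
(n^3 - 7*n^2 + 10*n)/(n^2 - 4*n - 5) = n*(n - 2)/(n + 1)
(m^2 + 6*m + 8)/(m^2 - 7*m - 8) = (m^2 + 6*m + 8)/(m^2 - 7*m - 8)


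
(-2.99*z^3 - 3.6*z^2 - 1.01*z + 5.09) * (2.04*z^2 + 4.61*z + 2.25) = -6.0996*z^5 - 21.1279*z^4 - 25.3839*z^3 - 2.3725*z^2 + 21.1924*z + 11.4525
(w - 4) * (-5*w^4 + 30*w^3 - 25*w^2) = -5*w^5 + 50*w^4 - 145*w^3 + 100*w^2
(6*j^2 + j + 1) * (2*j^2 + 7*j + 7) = 12*j^4 + 44*j^3 + 51*j^2 + 14*j + 7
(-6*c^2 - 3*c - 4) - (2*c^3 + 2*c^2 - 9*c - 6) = -2*c^3 - 8*c^2 + 6*c + 2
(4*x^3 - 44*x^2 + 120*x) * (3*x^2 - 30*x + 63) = 12*x^5 - 252*x^4 + 1932*x^3 - 6372*x^2 + 7560*x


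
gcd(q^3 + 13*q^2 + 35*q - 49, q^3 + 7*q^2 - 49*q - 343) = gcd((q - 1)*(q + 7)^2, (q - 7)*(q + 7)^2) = q^2 + 14*q + 49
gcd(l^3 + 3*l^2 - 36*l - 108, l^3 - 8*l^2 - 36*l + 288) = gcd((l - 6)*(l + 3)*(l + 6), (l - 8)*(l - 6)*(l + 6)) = l^2 - 36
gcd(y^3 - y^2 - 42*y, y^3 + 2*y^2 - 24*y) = y^2 + 6*y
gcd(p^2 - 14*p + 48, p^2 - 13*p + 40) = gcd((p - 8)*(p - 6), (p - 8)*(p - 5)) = p - 8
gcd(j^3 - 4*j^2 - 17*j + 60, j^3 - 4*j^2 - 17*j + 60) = j^3 - 4*j^2 - 17*j + 60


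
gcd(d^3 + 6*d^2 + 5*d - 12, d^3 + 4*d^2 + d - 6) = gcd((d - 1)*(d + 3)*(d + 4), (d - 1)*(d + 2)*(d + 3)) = d^2 + 2*d - 3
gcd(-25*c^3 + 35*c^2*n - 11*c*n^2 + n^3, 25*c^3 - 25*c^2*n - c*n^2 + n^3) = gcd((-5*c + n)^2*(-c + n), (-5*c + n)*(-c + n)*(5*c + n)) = 5*c^2 - 6*c*n + n^2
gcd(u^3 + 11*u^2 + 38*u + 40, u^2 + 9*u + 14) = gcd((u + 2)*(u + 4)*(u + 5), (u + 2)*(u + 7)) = u + 2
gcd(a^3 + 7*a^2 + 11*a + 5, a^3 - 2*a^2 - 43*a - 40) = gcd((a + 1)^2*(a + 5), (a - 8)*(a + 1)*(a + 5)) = a^2 + 6*a + 5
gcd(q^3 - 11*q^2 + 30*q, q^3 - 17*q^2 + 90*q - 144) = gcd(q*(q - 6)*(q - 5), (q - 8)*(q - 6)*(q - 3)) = q - 6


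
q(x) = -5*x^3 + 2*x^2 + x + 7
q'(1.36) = -21.30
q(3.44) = -169.43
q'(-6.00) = -563.00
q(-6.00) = 1153.00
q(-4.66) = 551.74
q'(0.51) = -0.86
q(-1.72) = 36.64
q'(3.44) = -162.74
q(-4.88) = 630.82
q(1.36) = -0.52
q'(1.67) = -34.15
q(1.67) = -9.04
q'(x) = -15*x^2 + 4*x + 1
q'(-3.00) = -146.00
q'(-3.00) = -146.00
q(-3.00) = 157.00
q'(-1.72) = -50.26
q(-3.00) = 157.00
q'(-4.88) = -375.74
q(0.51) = 7.37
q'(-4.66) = -343.37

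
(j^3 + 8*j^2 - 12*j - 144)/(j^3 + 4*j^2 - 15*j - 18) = (j^2 + 2*j - 24)/(j^2 - 2*j - 3)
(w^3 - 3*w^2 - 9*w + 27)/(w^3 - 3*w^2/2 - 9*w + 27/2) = 2*(w - 3)/(2*w - 3)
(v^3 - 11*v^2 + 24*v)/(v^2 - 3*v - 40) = v*(v - 3)/(v + 5)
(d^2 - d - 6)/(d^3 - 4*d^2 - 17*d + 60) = (d + 2)/(d^2 - d - 20)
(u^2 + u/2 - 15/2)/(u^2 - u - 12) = (u - 5/2)/(u - 4)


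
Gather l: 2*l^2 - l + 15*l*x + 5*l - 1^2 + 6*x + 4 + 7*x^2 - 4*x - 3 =2*l^2 + l*(15*x + 4) + 7*x^2 + 2*x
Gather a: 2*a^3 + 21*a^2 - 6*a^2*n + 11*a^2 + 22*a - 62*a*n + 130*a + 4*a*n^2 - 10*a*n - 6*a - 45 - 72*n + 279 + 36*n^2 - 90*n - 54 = 2*a^3 + a^2*(32 - 6*n) + a*(4*n^2 - 72*n + 146) + 36*n^2 - 162*n + 180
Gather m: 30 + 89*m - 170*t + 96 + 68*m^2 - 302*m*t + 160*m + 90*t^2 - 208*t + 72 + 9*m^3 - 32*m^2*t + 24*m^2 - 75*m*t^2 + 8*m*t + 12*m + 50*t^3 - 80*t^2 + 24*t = 9*m^3 + m^2*(92 - 32*t) + m*(-75*t^2 - 294*t + 261) + 50*t^3 + 10*t^2 - 354*t + 198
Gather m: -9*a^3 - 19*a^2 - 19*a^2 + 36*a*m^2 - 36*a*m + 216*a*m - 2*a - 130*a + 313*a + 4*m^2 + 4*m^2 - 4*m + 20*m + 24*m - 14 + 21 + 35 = -9*a^3 - 38*a^2 + 181*a + m^2*(36*a + 8) + m*(180*a + 40) + 42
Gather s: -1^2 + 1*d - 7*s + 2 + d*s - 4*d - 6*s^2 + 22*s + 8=-3*d - 6*s^2 + s*(d + 15) + 9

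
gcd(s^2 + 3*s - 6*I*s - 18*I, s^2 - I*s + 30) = s - 6*I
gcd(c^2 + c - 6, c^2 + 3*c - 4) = 1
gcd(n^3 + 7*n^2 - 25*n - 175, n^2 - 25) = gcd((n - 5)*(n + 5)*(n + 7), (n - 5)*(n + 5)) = n^2 - 25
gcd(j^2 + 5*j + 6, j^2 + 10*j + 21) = j + 3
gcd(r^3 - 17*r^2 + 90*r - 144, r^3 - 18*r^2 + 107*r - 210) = r - 6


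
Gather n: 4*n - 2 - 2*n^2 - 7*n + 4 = -2*n^2 - 3*n + 2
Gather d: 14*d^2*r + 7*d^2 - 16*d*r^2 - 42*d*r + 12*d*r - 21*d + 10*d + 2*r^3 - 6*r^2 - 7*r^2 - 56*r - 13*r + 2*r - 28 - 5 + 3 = d^2*(14*r + 7) + d*(-16*r^2 - 30*r - 11) + 2*r^3 - 13*r^2 - 67*r - 30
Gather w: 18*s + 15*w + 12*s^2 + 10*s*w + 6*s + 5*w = 12*s^2 + 24*s + w*(10*s + 20)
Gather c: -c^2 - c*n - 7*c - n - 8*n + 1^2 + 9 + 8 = -c^2 + c*(-n - 7) - 9*n + 18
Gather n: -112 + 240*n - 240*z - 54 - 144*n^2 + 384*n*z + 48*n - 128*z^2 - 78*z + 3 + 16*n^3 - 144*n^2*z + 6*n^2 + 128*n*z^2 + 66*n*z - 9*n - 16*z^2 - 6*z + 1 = 16*n^3 + n^2*(-144*z - 138) + n*(128*z^2 + 450*z + 279) - 144*z^2 - 324*z - 162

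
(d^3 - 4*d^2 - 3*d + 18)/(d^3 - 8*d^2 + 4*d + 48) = (d^2 - 6*d + 9)/(d^2 - 10*d + 24)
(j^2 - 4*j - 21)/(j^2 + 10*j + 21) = (j - 7)/(j + 7)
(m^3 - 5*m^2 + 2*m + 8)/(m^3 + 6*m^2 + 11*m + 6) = (m^2 - 6*m + 8)/(m^2 + 5*m + 6)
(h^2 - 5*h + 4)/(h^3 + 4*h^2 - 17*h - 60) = (h - 1)/(h^2 + 8*h + 15)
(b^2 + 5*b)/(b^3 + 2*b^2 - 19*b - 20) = b/(b^2 - 3*b - 4)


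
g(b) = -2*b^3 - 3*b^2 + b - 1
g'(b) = -6*b^2 - 6*b + 1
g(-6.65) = 447.84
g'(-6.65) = -224.44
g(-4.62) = 127.57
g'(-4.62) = -99.35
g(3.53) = -122.83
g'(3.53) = -94.95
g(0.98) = -4.78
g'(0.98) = -10.64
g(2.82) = -66.89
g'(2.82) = -63.63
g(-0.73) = -2.55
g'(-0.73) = 2.18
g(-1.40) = -2.79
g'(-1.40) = -2.36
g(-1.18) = -3.07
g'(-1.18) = -0.27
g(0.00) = -1.00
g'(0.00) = 1.00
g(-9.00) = 1205.00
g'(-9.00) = -431.00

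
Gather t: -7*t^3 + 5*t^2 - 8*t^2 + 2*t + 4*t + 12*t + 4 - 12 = -7*t^3 - 3*t^2 + 18*t - 8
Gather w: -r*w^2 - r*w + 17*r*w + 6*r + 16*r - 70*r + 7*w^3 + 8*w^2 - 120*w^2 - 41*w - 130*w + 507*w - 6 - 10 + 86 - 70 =-48*r + 7*w^3 + w^2*(-r - 112) + w*(16*r + 336)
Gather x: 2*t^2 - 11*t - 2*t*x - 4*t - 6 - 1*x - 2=2*t^2 - 15*t + x*(-2*t - 1) - 8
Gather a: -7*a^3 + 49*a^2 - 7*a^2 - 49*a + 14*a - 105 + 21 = -7*a^3 + 42*a^2 - 35*a - 84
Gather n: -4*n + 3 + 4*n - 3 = 0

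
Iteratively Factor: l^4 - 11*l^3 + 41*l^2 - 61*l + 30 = (l - 2)*(l^3 - 9*l^2 + 23*l - 15) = (l - 2)*(l - 1)*(l^2 - 8*l + 15) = (l - 5)*(l - 2)*(l - 1)*(l - 3)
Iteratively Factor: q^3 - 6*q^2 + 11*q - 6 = (q - 1)*(q^2 - 5*q + 6) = (q - 3)*(q - 1)*(q - 2)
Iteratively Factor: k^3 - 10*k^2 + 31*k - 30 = (k - 2)*(k^2 - 8*k + 15) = (k - 5)*(k - 2)*(k - 3)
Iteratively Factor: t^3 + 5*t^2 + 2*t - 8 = (t + 4)*(t^2 + t - 2) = (t - 1)*(t + 4)*(t + 2)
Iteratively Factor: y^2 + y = (y)*(y + 1)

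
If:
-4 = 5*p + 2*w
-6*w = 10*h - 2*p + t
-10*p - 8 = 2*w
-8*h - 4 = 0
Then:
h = -1/2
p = -4/5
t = 17/5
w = 0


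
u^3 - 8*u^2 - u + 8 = (u - 8)*(u - 1)*(u + 1)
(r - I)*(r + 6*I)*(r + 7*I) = r^3 + 12*I*r^2 - 29*r + 42*I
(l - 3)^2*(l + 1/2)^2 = l^4 - 5*l^3 + 13*l^2/4 + 15*l/2 + 9/4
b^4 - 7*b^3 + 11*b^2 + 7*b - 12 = (b - 4)*(b - 3)*(b - 1)*(b + 1)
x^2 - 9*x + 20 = (x - 5)*(x - 4)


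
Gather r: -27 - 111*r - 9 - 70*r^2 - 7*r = -70*r^2 - 118*r - 36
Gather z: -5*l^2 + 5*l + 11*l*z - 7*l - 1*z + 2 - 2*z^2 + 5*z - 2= -5*l^2 - 2*l - 2*z^2 + z*(11*l + 4)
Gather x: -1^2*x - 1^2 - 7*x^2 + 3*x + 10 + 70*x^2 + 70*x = 63*x^2 + 72*x + 9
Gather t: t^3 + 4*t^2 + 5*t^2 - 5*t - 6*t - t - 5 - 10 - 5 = t^3 + 9*t^2 - 12*t - 20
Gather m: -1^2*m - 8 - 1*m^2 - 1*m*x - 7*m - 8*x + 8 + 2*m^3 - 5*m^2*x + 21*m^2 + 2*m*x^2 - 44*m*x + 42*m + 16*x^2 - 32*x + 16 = 2*m^3 + m^2*(20 - 5*x) + m*(2*x^2 - 45*x + 34) + 16*x^2 - 40*x + 16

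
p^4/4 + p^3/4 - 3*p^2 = p^2*(p/4 + 1)*(p - 3)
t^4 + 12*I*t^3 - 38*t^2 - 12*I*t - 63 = (t - I)*(t + 3*I)^2*(t + 7*I)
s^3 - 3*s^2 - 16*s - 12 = (s - 6)*(s + 1)*(s + 2)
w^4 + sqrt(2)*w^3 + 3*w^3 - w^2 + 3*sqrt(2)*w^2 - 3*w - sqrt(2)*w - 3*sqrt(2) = (w - 1)*(w + 1)*(w + 3)*(w + sqrt(2))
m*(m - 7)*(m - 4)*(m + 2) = m^4 - 9*m^3 + 6*m^2 + 56*m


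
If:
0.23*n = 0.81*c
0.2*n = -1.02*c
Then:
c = 0.00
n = 0.00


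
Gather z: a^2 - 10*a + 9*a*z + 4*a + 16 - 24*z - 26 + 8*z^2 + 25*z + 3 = a^2 - 6*a + 8*z^2 + z*(9*a + 1) - 7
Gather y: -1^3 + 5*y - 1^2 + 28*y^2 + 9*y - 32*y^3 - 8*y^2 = -32*y^3 + 20*y^2 + 14*y - 2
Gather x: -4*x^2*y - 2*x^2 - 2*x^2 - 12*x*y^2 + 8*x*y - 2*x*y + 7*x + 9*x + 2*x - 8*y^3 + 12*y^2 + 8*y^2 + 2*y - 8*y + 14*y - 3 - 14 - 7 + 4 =x^2*(-4*y - 4) + x*(-12*y^2 + 6*y + 18) - 8*y^3 + 20*y^2 + 8*y - 20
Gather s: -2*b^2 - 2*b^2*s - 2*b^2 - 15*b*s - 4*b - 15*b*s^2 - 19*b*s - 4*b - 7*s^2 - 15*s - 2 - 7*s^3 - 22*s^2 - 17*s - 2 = -4*b^2 - 8*b - 7*s^3 + s^2*(-15*b - 29) + s*(-2*b^2 - 34*b - 32) - 4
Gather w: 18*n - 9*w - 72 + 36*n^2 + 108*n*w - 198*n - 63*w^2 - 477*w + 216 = 36*n^2 - 180*n - 63*w^2 + w*(108*n - 486) + 144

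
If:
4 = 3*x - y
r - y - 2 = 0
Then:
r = y + 2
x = y/3 + 4/3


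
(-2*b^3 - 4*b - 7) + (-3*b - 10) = -2*b^3 - 7*b - 17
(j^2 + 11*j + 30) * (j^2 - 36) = j^4 + 11*j^3 - 6*j^2 - 396*j - 1080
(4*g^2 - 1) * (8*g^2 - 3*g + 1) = 32*g^4 - 12*g^3 - 4*g^2 + 3*g - 1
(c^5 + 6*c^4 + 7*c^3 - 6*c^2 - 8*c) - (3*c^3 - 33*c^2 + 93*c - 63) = c^5 + 6*c^4 + 4*c^3 + 27*c^2 - 101*c + 63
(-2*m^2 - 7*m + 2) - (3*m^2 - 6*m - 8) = -5*m^2 - m + 10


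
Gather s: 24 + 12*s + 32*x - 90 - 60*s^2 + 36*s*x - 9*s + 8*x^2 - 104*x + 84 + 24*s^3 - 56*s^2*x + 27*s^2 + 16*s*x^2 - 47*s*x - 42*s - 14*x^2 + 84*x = 24*s^3 + s^2*(-56*x - 33) + s*(16*x^2 - 11*x - 39) - 6*x^2 + 12*x + 18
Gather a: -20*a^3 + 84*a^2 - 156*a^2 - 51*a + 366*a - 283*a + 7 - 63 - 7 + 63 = -20*a^3 - 72*a^2 + 32*a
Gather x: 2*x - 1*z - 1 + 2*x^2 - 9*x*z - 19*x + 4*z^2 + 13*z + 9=2*x^2 + x*(-9*z - 17) + 4*z^2 + 12*z + 8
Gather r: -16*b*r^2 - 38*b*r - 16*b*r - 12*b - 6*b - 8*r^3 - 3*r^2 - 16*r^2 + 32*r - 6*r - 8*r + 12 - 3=-18*b - 8*r^3 + r^2*(-16*b - 19) + r*(18 - 54*b) + 9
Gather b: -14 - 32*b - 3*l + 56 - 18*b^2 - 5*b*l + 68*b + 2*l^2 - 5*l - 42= -18*b^2 + b*(36 - 5*l) + 2*l^2 - 8*l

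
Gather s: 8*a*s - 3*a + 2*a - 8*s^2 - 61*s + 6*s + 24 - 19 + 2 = -a - 8*s^2 + s*(8*a - 55) + 7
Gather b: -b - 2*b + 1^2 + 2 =3 - 3*b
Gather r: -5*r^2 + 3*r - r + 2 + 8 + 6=-5*r^2 + 2*r + 16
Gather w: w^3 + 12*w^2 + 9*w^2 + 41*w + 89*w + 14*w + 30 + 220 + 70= w^3 + 21*w^2 + 144*w + 320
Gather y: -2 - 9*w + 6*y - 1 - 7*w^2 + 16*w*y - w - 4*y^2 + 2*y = -7*w^2 - 10*w - 4*y^2 + y*(16*w + 8) - 3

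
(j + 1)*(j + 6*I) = j^2 + j + 6*I*j + 6*I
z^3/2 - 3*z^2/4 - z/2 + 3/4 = (z/2 + 1/2)*(z - 3/2)*(z - 1)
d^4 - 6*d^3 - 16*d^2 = d^2*(d - 8)*(d + 2)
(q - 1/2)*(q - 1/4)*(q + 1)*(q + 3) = q^4 + 13*q^3/4 + q^2/8 - 7*q/4 + 3/8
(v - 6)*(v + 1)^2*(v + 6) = v^4 + 2*v^3 - 35*v^2 - 72*v - 36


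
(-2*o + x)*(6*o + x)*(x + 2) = -12*o^2*x - 24*o^2 + 4*o*x^2 + 8*o*x + x^3 + 2*x^2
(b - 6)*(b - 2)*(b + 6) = b^3 - 2*b^2 - 36*b + 72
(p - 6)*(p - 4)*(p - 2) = p^3 - 12*p^2 + 44*p - 48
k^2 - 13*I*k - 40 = (k - 8*I)*(k - 5*I)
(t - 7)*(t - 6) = t^2 - 13*t + 42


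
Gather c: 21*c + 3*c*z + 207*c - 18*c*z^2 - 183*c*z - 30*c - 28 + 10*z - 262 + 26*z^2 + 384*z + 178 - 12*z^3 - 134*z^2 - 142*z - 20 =c*(-18*z^2 - 180*z + 198) - 12*z^3 - 108*z^2 + 252*z - 132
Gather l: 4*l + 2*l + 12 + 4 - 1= 6*l + 15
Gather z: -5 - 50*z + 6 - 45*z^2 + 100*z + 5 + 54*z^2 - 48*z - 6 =9*z^2 + 2*z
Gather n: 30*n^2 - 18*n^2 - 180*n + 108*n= 12*n^2 - 72*n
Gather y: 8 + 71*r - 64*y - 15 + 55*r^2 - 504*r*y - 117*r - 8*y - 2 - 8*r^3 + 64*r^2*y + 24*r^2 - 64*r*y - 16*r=-8*r^3 + 79*r^2 - 62*r + y*(64*r^2 - 568*r - 72) - 9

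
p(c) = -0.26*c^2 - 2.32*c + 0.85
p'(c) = -0.52*c - 2.32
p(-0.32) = 1.57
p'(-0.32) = -2.15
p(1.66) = -3.72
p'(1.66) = -3.18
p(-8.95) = 0.79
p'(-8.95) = 2.33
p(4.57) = -15.18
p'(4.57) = -4.70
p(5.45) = -19.52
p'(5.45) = -5.15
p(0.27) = 0.20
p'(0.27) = -2.46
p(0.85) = -1.31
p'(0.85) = -2.76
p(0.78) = -1.12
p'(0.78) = -2.73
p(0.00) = 0.85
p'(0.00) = -2.32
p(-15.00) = -22.85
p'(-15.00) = 5.48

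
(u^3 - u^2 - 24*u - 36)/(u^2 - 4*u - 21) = (u^2 - 4*u - 12)/(u - 7)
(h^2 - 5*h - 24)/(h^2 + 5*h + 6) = (h - 8)/(h + 2)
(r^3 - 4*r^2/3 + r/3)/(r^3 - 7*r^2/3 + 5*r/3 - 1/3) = r/(r - 1)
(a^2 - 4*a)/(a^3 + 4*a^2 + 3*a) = (a - 4)/(a^2 + 4*a + 3)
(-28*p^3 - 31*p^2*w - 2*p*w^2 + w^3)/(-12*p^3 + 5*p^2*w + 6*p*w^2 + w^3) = (7*p^2 + 6*p*w - w^2)/(3*p^2 - 2*p*w - w^2)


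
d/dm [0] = 0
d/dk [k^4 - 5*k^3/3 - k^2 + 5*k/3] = 4*k^3 - 5*k^2 - 2*k + 5/3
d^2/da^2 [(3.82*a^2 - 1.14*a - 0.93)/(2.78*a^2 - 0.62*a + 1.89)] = (-4.45244800000002*a^3 - 163.550736*a^2 + 45.556416*a + 33.676968)/(21.484952*a^6 - 14.374824*a^5 + 47.025924*a^4 - 19.783952*a^3 + 31.970862*a^2 - 6.644106*a + 6.751269)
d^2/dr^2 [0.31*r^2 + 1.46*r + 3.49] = 0.620000000000000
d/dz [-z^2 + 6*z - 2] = 6 - 2*z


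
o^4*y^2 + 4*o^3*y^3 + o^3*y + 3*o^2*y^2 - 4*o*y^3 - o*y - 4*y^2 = (o - 1)*(o + 4*y)*(o*y + 1)*(o*y + y)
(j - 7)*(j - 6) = j^2 - 13*j + 42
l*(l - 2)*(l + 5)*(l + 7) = l^4 + 10*l^3 + 11*l^2 - 70*l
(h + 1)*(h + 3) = h^2 + 4*h + 3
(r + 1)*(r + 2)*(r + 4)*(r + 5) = r^4 + 12*r^3 + 49*r^2 + 78*r + 40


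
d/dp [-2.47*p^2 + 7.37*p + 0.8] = 7.37 - 4.94*p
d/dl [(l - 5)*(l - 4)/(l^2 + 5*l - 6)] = 2*(7*l^2 - 26*l - 23)/(l^4 + 10*l^3 + 13*l^2 - 60*l + 36)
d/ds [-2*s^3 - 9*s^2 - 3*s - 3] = -6*s^2 - 18*s - 3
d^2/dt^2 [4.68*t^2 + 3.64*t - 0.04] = 9.36000000000000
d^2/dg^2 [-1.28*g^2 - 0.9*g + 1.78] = -2.56000000000000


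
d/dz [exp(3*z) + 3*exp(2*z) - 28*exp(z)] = (3*exp(2*z) + 6*exp(z) - 28)*exp(z)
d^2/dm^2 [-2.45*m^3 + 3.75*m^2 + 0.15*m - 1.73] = 7.5 - 14.7*m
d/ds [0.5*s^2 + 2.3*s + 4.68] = 1.0*s + 2.3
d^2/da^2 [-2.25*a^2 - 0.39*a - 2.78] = -4.50000000000000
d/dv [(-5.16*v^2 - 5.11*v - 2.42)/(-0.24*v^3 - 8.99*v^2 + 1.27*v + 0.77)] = (-1.2384*v^4 - 2.4528*v^3 - 54.2345*v^2 - 51.458*v - 0.8613)/(0.0576*v^6 + 4.3152*v^5 + 80.2105*v^4 - 23.2042*v^3 - 12.2317*v^2 + 1.9558*v + 0.5929)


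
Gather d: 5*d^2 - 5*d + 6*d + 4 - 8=5*d^2 + d - 4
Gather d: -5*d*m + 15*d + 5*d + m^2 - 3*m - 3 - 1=d*(20 - 5*m) + m^2 - 3*m - 4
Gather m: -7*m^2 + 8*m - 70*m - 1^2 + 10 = -7*m^2 - 62*m + 9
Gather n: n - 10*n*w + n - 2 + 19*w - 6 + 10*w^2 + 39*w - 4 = n*(2 - 10*w) + 10*w^2 + 58*w - 12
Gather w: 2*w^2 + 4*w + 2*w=2*w^2 + 6*w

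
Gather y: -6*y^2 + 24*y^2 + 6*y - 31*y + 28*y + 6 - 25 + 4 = 18*y^2 + 3*y - 15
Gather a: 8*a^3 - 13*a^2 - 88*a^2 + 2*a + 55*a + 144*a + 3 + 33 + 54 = 8*a^3 - 101*a^2 + 201*a + 90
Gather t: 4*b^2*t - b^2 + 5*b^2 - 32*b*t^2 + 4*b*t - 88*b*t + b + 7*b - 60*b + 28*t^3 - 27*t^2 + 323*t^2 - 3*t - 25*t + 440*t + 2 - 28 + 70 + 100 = 4*b^2 - 52*b + 28*t^3 + t^2*(296 - 32*b) + t*(4*b^2 - 84*b + 412) + 144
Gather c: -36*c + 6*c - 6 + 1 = -30*c - 5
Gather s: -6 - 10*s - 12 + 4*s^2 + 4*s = 4*s^2 - 6*s - 18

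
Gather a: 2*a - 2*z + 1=2*a - 2*z + 1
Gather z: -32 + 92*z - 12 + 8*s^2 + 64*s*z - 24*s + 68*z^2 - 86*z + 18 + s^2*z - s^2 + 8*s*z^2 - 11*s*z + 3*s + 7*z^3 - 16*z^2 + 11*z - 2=7*s^2 - 21*s + 7*z^3 + z^2*(8*s + 52) + z*(s^2 + 53*s + 17) - 28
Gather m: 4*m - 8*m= -4*m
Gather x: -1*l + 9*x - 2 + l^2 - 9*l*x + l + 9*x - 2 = l^2 + x*(18 - 9*l) - 4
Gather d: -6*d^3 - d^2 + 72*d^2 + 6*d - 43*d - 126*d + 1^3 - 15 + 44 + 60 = -6*d^3 + 71*d^2 - 163*d + 90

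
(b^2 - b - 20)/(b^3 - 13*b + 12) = (b - 5)/(b^2 - 4*b + 3)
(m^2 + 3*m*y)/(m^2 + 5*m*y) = (m + 3*y)/(m + 5*y)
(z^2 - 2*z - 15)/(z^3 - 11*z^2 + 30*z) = (z + 3)/(z*(z - 6))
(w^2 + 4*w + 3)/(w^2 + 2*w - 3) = (w + 1)/(w - 1)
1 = 1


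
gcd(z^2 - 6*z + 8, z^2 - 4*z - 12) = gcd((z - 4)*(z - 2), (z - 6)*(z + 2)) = 1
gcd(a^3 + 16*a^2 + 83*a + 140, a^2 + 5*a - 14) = a + 7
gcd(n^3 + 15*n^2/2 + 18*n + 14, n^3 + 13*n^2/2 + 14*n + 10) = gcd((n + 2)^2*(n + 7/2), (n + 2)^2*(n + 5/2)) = n^2 + 4*n + 4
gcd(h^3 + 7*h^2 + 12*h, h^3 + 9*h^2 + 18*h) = h^2 + 3*h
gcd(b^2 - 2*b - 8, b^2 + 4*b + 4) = b + 2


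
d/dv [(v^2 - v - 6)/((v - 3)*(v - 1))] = -3/(v^2 - 2*v + 1)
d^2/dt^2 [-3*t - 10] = 0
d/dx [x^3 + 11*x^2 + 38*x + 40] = 3*x^2 + 22*x + 38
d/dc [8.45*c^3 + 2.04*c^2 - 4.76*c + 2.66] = 25.35*c^2 + 4.08*c - 4.76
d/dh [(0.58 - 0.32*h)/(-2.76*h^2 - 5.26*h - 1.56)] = (-0.8832*h^2 + 3.2016*h + 3.55)/(7.6176*h^4 + 29.0352*h^3 + 36.2788*h^2 + 16.4112*h + 2.4336)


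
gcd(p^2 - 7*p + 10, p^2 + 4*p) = 1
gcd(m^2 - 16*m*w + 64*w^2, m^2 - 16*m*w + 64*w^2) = m^2 - 16*m*w + 64*w^2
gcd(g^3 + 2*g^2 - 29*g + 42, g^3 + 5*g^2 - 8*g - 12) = g - 2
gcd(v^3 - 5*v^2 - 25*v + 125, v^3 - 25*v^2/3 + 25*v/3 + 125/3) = v^2 - 10*v + 25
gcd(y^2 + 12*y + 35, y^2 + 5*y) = y + 5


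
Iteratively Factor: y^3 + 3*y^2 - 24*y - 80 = (y - 5)*(y^2 + 8*y + 16) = (y - 5)*(y + 4)*(y + 4)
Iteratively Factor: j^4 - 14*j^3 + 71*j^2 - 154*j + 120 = (j - 4)*(j^3 - 10*j^2 + 31*j - 30) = (j - 4)*(j - 3)*(j^2 - 7*j + 10) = (j - 5)*(j - 4)*(j - 3)*(j - 2)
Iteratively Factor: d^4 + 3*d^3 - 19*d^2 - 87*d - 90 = (d + 2)*(d^3 + d^2 - 21*d - 45) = (d + 2)*(d + 3)*(d^2 - 2*d - 15) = (d - 5)*(d + 2)*(d + 3)*(d + 3)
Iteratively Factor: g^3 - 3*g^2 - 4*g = (g)*(g^2 - 3*g - 4) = g*(g + 1)*(g - 4)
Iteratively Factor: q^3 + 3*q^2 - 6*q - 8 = (q - 2)*(q^2 + 5*q + 4) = (q - 2)*(q + 1)*(q + 4)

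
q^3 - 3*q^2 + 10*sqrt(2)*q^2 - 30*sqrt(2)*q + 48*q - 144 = (q - 3)*(q + 4*sqrt(2))*(q + 6*sqrt(2))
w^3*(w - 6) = w^4 - 6*w^3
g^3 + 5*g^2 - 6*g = g*(g - 1)*(g + 6)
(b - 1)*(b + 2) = b^2 + b - 2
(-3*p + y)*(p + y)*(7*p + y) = -21*p^3 - 17*p^2*y + 5*p*y^2 + y^3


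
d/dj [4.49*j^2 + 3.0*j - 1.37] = 8.98*j + 3.0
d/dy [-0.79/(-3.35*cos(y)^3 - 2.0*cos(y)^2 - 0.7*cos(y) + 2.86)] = (7.9395*cos(y)^2 + 3.16*cos(y) + 0.553)*sin(y)/(3.35*cos(y)^3 + 2.0*cos(y)^2 + 0.7*cos(y) - 2.86)^2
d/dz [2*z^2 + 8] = 4*z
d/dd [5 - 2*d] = -2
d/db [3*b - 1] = 3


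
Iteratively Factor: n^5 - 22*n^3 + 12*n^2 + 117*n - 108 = (n + 4)*(n^4 - 4*n^3 - 6*n^2 + 36*n - 27) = (n + 3)*(n + 4)*(n^3 - 7*n^2 + 15*n - 9) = (n - 3)*(n + 3)*(n + 4)*(n^2 - 4*n + 3) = (n - 3)*(n - 1)*(n + 3)*(n + 4)*(n - 3)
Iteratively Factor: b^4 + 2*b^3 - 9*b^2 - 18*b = (b - 3)*(b^3 + 5*b^2 + 6*b) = b*(b - 3)*(b^2 + 5*b + 6) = b*(b - 3)*(b + 3)*(b + 2)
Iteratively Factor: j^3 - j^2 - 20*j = (j)*(j^2 - j - 20) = j*(j - 5)*(j + 4)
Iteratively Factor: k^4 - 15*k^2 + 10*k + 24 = (k - 3)*(k^3 + 3*k^2 - 6*k - 8) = (k - 3)*(k + 4)*(k^2 - k - 2) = (k - 3)*(k + 1)*(k + 4)*(k - 2)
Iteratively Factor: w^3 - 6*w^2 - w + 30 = (w - 3)*(w^2 - 3*w - 10) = (w - 3)*(w + 2)*(w - 5)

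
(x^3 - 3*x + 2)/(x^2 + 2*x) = x - 2 + 1/x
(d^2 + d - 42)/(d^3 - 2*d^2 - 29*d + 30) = (d + 7)/(d^2 + 4*d - 5)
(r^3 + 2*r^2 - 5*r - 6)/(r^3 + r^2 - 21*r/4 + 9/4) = 4*(r^2 - r - 2)/(4*r^2 - 8*r + 3)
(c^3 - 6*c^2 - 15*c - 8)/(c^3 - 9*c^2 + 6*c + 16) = (c + 1)/(c - 2)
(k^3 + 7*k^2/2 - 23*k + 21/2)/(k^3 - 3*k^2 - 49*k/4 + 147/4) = 2*(2*k^2 + 13*k - 7)/(4*k^2 - 49)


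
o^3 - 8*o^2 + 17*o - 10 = (o - 5)*(o - 2)*(o - 1)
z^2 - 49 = (z - 7)*(z + 7)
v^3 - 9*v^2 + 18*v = v*(v - 6)*(v - 3)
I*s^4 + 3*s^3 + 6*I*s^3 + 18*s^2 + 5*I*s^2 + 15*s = s*(s + 5)*(s - 3*I)*(I*s + I)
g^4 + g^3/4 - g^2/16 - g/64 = g*(g - 1/4)*(g + 1/4)^2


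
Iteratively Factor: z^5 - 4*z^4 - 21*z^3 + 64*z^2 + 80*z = (z - 4)*(z^4 - 21*z^2 - 20*z) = (z - 4)*(z + 1)*(z^3 - z^2 - 20*z) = (z - 4)*(z + 1)*(z + 4)*(z^2 - 5*z) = (z - 5)*(z - 4)*(z + 1)*(z + 4)*(z)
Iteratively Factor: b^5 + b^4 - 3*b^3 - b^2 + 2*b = (b - 1)*(b^4 + 2*b^3 - b^2 - 2*b) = (b - 1)*(b + 1)*(b^3 + b^2 - 2*b) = (b - 1)^2*(b + 1)*(b^2 + 2*b) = b*(b - 1)^2*(b + 1)*(b + 2)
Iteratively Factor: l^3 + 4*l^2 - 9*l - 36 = (l + 3)*(l^2 + l - 12) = (l - 3)*(l + 3)*(l + 4)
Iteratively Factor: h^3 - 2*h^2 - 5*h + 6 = (h + 2)*(h^2 - 4*h + 3) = (h - 3)*(h + 2)*(h - 1)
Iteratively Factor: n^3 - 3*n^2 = (n)*(n^2 - 3*n) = n^2*(n - 3)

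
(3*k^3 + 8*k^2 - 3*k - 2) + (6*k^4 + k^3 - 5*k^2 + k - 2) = 6*k^4 + 4*k^3 + 3*k^2 - 2*k - 4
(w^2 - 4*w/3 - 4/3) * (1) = w^2 - 4*w/3 - 4/3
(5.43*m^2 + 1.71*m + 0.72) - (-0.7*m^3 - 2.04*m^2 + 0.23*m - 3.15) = 0.7*m^3 + 7.47*m^2 + 1.48*m + 3.87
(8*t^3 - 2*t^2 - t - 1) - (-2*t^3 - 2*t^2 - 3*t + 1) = 10*t^3 + 2*t - 2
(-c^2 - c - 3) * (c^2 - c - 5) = -c^4 + 3*c^2 + 8*c + 15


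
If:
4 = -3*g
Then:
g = -4/3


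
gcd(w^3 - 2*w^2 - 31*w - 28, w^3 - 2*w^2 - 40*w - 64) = w + 4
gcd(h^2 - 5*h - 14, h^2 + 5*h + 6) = h + 2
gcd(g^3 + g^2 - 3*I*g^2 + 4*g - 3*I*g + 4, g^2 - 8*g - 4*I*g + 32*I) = g - 4*I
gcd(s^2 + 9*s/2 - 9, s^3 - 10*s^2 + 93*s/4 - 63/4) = s - 3/2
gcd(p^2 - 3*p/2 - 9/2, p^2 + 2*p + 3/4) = p + 3/2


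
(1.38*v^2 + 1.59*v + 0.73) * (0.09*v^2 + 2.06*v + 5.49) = 0.1242*v^4 + 2.9859*v^3 + 10.9173*v^2 + 10.2329*v + 4.0077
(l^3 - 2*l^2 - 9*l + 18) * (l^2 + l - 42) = l^5 - l^4 - 53*l^3 + 93*l^2 + 396*l - 756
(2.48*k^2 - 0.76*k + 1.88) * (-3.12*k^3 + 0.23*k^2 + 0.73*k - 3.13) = -7.7376*k^5 + 2.9416*k^4 - 4.23*k^3 - 7.8848*k^2 + 3.7512*k - 5.8844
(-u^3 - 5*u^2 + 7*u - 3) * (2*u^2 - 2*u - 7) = -2*u^5 - 8*u^4 + 31*u^3 + 15*u^2 - 43*u + 21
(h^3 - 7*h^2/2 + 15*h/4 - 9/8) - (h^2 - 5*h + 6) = h^3 - 9*h^2/2 + 35*h/4 - 57/8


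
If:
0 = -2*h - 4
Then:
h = -2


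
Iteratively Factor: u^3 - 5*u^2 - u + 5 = (u + 1)*(u^2 - 6*u + 5) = (u - 5)*(u + 1)*(u - 1)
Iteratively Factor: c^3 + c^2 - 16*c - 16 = (c - 4)*(c^2 + 5*c + 4) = (c - 4)*(c + 4)*(c + 1)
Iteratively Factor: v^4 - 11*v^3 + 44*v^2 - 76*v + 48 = (v - 4)*(v^3 - 7*v^2 + 16*v - 12) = (v - 4)*(v - 2)*(v^2 - 5*v + 6) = (v - 4)*(v - 2)^2*(v - 3)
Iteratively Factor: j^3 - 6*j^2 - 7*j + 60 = (j - 5)*(j^2 - j - 12) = (j - 5)*(j - 4)*(j + 3)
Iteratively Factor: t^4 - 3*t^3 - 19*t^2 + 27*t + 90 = (t + 2)*(t^3 - 5*t^2 - 9*t + 45) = (t + 2)*(t + 3)*(t^2 - 8*t + 15) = (t - 5)*(t + 2)*(t + 3)*(t - 3)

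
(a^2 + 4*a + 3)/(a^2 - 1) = (a + 3)/(a - 1)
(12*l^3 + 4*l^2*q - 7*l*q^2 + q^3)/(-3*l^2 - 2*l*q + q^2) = (12*l^2 - 8*l*q + q^2)/(-3*l + q)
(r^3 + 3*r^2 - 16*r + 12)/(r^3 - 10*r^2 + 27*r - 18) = (r^2 + 4*r - 12)/(r^2 - 9*r + 18)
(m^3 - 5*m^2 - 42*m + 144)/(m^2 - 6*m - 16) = (m^2 + 3*m - 18)/(m + 2)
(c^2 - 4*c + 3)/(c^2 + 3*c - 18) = (c - 1)/(c + 6)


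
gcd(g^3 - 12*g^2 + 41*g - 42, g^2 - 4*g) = 1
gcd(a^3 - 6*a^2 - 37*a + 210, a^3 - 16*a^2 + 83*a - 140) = a^2 - 12*a + 35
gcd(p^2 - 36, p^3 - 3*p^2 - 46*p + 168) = p - 6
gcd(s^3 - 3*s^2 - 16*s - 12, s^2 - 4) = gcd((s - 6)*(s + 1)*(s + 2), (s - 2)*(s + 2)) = s + 2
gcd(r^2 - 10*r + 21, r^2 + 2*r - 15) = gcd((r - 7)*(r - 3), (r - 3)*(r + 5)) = r - 3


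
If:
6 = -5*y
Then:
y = -6/5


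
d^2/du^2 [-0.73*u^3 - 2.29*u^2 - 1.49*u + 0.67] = -4.38*u - 4.58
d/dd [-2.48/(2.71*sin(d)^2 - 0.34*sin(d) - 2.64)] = (13.4416*sin(d) - 0.8432)*cos(d)/(-2.71*sin(d)^2 + 0.34*sin(d) + 2.64)^2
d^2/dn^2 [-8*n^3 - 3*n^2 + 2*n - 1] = -48*n - 6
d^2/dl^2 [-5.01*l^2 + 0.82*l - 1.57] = -10.0200000000000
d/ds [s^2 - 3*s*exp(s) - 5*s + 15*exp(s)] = -3*s*exp(s) + 2*s + 12*exp(s) - 5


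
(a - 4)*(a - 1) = a^2 - 5*a + 4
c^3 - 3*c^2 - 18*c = c*(c - 6)*(c + 3)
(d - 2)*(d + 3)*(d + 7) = d^3 + 8*d^2 + d - 42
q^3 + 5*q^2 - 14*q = q*(q - 2)*(q + 7)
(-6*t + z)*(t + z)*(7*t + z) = -42*t^3 - 41*t^2*z + 2*t*z^2 + z^3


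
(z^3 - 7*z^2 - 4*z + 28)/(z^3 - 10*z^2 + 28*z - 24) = (z^2 - 5*z - 14)/(z^2 - 8*z + 12)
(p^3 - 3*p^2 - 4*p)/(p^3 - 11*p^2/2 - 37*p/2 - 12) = 2*p*(p - 4)/(2*p^2 - 13*p - 24)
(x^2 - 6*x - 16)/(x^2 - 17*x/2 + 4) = 2*(x + 2)/(2*x - 1)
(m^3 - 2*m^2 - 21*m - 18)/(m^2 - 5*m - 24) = (m^2 - 5*m - 6)/(m - 8)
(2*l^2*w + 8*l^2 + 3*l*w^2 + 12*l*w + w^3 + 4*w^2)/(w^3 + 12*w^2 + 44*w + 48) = (2*l^2 + 3*l*w + w^2)/(w^2 + 8*w + 12)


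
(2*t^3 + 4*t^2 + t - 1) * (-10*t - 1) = -20*t^4 - 42*t^3 - 14*t^2 + 9*t + 1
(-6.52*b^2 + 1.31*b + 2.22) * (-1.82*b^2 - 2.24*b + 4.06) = 11.8664*b^4 + 12.2206*b^3 - 33.446*b^2 + 0.345799999999999*b + 9.0132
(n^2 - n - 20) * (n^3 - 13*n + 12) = n^5 - n^4 - 33*n^3 + 25*n^2 + 248*n - 240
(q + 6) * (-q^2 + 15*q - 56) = -q^3 + 9*q^2 + 34*q - 336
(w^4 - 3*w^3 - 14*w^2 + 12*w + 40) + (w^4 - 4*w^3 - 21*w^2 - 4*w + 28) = 2*w^4 - 7*w^3 - 35*w^2 + 8*w + 68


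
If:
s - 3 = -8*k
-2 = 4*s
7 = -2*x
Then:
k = 7/16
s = -1/2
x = -7/2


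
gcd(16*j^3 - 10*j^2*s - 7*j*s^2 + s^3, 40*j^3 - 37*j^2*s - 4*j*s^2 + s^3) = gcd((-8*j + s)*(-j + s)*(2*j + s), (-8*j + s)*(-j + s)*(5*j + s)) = 8*j^2 - 9*j*s + s^2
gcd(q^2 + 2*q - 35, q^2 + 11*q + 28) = q + 7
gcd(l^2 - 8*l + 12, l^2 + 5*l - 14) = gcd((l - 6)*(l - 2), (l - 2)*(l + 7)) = l - 2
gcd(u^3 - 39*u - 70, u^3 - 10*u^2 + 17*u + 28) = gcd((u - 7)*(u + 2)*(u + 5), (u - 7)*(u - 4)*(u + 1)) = u - 7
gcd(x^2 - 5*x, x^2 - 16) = 1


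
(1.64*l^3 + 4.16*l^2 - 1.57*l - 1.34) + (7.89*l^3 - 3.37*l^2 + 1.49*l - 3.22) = 9.53*l^3 + 0.79*l^2 - 0.0800000000000001*l - 4.56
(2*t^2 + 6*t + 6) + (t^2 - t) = 3*t^2 + 5*t + 6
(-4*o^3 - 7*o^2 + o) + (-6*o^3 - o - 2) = -10*o^3 - 7*o^2 - 2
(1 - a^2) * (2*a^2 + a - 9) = -2*a^4 - a^3 + 11*a^2 + a - 9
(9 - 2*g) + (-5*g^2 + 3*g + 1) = -5*g^2 + g + 10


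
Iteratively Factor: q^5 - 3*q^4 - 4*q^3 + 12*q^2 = (q - 2)*(q^4 - q^3 - 6*q^2) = (q - 2)*(q + 2)*(q^3 - 3*q^2) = (q - 3)*(q - 2)*(q + 2)*(q^2) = q*(q - 3)*(q - 2)*(q + 2)*(q)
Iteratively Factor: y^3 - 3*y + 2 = (y - 1)*(y^2 + y - 2) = (y - 1)*(y + 2)*(y - 1)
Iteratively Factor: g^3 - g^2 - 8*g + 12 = (g - 2)*(g^2 + g - 6) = (g - 2)^2*(g + 3)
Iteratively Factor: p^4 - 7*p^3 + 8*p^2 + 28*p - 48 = (p + 2)*(p^3 - 9*p^2 + 26*p - 24) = (p - 2)*(p + 2)*(p^2 - 7*p + 12) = (p - 3)*(p - 2)*(p + 2)*(p - 4)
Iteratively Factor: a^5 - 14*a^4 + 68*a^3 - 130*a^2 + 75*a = (a - 1)*(a^4 - 13*a^3 + 55*a^2 - 75*a) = a*(a - 1)*(a^3 - 13*a^2 + 55*a - 75) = a*(a - 5)*(a - 1)*(a^2 - 8*a + 15) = a*(a - 5)^2*(a - 1)*(a - 3)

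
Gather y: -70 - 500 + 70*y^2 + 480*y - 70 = 70*y^2 + 480*y - 640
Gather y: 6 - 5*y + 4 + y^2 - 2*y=y^2 - 7*y + 10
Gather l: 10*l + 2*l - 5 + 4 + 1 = 12*l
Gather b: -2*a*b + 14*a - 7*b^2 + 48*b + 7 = 14*a - 7*b^2 + b*(48 - 2*a) + 7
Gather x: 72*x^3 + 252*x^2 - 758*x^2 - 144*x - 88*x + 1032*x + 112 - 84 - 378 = 72*x^3 - 506*x^2 + 800*x - 350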